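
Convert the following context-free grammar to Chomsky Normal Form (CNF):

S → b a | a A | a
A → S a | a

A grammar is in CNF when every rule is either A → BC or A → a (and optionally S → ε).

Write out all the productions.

TB → b; TA → a; S → a; A → a; S → TB TA; S → TA A; A → S TA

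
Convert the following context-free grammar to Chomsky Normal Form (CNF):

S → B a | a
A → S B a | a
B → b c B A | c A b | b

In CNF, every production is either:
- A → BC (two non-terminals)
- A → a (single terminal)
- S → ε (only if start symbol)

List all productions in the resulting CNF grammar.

TA → a; S → a; A → a; TB → b; TC → c; B → b; S → B TA; A → S X0; X0 → B TA; B → TB X1; X1 → TC X2; X2 → B A; B → TC X3; X3 → A TB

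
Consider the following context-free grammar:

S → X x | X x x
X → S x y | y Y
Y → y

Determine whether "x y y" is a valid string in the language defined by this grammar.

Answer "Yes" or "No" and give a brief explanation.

No - no valid derivation exists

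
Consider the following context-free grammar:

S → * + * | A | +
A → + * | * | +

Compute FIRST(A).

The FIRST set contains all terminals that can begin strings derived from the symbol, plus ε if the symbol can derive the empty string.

We compute FIRST(A) using the standard algorithm.
FIRST(A) = {*, +}
FIRST(S) = {*, +}
Therefore, FIRST(A) = {*, +}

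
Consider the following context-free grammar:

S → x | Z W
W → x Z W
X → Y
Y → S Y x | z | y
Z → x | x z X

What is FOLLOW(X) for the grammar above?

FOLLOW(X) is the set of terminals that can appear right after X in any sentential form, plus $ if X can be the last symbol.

We compute FOLLOW(X) using the standard algorithm.
FOLLOW(S) starts with {$}.
FIRST(S) = {x}
FIRST(W) = {x}
FIRST(X) = {x, y, z}
FIRST(Y) = {x, y, z}
FIRST(Z) = {x}
FOLLOW(S) = {$, x, y, z}
FOLLOW(W) = {$, x, y, z}
FOLLOW(X) = {x}
FOLLOW(Y) = {x}
FOLLOW(Z) = {x}
Therefore, FOLLOW(X) = {x}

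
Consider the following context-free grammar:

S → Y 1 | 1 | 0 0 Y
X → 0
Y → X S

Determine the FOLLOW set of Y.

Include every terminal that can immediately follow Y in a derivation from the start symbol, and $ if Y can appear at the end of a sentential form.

We compute FOLLOW(Y) using the standard algorithm.
FOLLOW(S) starts with {$}.
FIRST(S) = {0, 1}
FIRST(X) = {0}
FIRST(Y) = {0}
FOLLOW(S) = {$, 1}
FOLLOW(X) = {0, 1}
FOLLOW(Y) = {$, 1}
Therefore, FOLLOW(Y) = {$, 1}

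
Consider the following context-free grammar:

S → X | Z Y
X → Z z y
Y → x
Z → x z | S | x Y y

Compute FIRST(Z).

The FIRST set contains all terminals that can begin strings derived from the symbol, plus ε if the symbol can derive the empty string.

We compute FIRST(Z) using the standard algorithm.
FIRST(S) = {x}
FIRST(X) = {x}
FIRST(Y) = {x}
FIRST(Z) = {x}
Therefore, FIRST(Z) = {x}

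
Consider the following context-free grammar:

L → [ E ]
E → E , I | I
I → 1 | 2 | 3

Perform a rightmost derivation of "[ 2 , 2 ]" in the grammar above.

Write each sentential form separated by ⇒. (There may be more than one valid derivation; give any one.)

L ⇒ [ E ] ⇒ [ E , I ] ⇒ [ E , 2 ] ⇒ [ I , 2 ] ⇒ [ 2 , 2 ]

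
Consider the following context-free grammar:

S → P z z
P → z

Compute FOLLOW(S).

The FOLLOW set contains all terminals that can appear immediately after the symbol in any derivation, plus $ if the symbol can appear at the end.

We compute FOLLOW(S) using the standard algorithm.
FOLLOW(S) starts with {$}.
FIRST(P) = {z}
FIRST(S) = {z}
FOLLOW(P) = {z}
FOLLOW(S) = {$}
Therefore, FOLLOW(S) = {$}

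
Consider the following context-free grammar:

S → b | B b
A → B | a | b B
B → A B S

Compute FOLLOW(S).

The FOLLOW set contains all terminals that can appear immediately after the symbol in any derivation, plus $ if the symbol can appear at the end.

We compute FOLLOW(S) using the standard algorithm.
FOLLOW(S) starts with {$}.
FIRST(A) = {a, b}
FIRST(B) = {a, b}
FIRST(S) = {a, b}
FOLLOW(A) = {a, b}
FOLLOW(B) = {a, b}
FOLLOW(S) = {$, a, b}
Therefore, FOLLOW(S) = {$, a, b}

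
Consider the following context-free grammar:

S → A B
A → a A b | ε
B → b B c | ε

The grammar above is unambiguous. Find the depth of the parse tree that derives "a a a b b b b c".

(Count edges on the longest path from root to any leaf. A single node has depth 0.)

5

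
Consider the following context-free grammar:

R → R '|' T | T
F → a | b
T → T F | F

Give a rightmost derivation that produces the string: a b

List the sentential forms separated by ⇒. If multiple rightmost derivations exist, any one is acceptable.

R ⇒ T ⇒ T F ⇒ T b ⇒ F b ⇒ a b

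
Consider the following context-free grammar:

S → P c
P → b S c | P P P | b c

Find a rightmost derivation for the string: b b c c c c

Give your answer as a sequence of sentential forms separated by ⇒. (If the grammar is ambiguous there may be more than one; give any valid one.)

S ⇒ P c ⇒ b S c c ⇒ b P c c c ⇒ b b c c c c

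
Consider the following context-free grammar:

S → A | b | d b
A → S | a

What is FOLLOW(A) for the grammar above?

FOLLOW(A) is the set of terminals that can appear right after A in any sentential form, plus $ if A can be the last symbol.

We compute FOLLOW(A) using the standard algorithm.
FOLLOW(S) starts with {$}.
FIRST(A) = {a, b, d}
FIRST(S) = {a, b, d}
FOLLOW(A) = {$}
FOLLOW(S) = {$}
Therefore, FOLLOW(A) = {$}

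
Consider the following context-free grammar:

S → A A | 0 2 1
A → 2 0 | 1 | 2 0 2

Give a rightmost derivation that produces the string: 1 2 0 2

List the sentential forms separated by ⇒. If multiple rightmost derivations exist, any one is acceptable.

S ⇒ A A ⇒ A 2 0 2 ⇒ 1 2 0 2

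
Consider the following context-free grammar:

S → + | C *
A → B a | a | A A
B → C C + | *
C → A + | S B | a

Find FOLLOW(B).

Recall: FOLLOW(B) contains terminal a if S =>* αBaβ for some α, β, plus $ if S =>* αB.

We compute FOLLOW(B) using the standard algorithm.
FOLLOW(S) starts with {$}.
FIRST(A) = {*, +, a}
FIRST(B) = {*, +, a}
FIRST(C) = {*, +, a}
FIRST(S) = {*, +, a}
FOLLOW(A) = {*, +, a}
FOLLOW(B) = {*, +, a}
FOLLOW(C) = {*, +, a}
FOLLOW(S) = {$, *, +, a}
Therefore, FOLLOW(B) = {*, +, a}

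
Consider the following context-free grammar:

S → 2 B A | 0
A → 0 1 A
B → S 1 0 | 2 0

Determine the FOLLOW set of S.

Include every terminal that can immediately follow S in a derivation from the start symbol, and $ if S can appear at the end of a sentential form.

We compute FOLLOW(S) using the standard algorithm.
FOLLOW(S) starts with {$}.
FIRST(A) = {0}
FIRST(B) = {0, 2}
FIRST(S) = {0, 2}
FOLLOW(A) = {$, 1}
FOLLOW(B) = {0}
FOLLOW(S) = {$, 1}
Therefore, FOLLOW(S) = {$, 1}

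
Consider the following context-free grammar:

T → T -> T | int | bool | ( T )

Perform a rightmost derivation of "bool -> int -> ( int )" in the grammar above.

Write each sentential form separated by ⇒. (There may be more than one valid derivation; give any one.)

T ⇒ T -> T ⇒ T -> T -> T ⇒ T -> T -> ( T ) ⇒ T -> T -> ( int ) ⇒ T -> int -> ( int ) ⇒ bool -> int -> ( int )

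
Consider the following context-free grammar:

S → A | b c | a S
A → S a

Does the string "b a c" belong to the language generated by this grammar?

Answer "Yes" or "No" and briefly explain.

No - no valid derivation exists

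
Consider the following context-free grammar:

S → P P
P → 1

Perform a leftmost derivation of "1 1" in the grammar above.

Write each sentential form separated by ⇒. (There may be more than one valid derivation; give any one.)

S ⇒ P P ⇒ 1 P ⇒ 1 1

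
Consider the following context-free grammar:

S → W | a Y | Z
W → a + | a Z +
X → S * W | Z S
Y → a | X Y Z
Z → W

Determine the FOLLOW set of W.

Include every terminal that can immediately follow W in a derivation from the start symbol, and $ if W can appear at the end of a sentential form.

We compute FOLLOW(W) using the standard algorithm.
FOLLOW(S) starts with {$}.
FIRST(S) = {a}
FIRST(W) = {a}
FIRST(X) = {a}
FIRST(Y) = {a}
FIRST(Z) = {a}
FOLLOW(S) = {$, *, a}
FOLLOW(W) = {$, *, +, a}
FOLLOW(X) = {a}
FOLLOW(Y) = {$, *, a}
FOLLOW(Z) = {$, *, +, a}
Therefore, FOLLOW(W) = {$, *, +, a}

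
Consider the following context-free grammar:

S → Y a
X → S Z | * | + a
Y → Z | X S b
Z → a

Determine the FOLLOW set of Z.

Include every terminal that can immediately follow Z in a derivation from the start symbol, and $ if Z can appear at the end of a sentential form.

We compute FOLLOW(Z) using the standard algorithm.
FOLLOW(S) starts with {$}.
FIRST(S) = {*, +, a}
FIRST(X) = {*, +, a}
FIRST(Y) = {*, +, a}
FIRST(Z) = {a}
FOLLOW(S) = {$, a, b}
FOLLOW(X) = {*, +, a}
FOLLOW(Y) = {a}
FOLLOW(Z) = {*, +, a}
Therefore, FOLLOW(Z) = {*, +, a}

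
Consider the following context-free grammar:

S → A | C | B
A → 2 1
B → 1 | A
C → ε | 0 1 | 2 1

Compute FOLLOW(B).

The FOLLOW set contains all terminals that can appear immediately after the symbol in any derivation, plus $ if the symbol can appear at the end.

We compute FOLLOW(B) using the standard algorithm.
FOLLOW(S) starts with {$}.
FIRST(A) = {2}
FIRST(B) = {1, 2}
FIRST(C) = {0, 2, ε}
FIRST(S) = {0, 1, 2, ε}
FOLLOW(A) = {$}
FOLLOW(B) = {$}
FOLLOW(C) = {$}
FOLLOW(S) = {$}
Therefore, FOLLOW(B) = {$}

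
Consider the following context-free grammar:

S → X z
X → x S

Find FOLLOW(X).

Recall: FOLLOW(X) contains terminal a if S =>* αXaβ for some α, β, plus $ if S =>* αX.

We compute FOLLOW(X) using the standard algorithm.
FOLLOW(S) starts with {$}.
FIRST(S) = {x}
FIRST(X) = {x}
FOLLOW(S) = {$, z}
FOLLOW(X) = {z}
Therefore, FOLLOW(X) = {z}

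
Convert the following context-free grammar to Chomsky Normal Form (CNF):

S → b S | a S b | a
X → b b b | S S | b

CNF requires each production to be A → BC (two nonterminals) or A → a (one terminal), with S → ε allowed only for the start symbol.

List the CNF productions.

TB → b; TA → a; S → a; X → b; S → TB S; S → TA X0; X0 → S TB; X → TB X1; X1 → TB TB; X → S S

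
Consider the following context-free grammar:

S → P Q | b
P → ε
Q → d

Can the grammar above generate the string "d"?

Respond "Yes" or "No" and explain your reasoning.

Yes - a valid derivation exists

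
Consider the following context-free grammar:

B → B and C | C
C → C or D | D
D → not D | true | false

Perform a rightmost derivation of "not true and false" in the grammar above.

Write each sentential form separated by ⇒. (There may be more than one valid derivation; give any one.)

B ⇒ B and C ⇒ B and D ⇒ B and false ⇒ C and false ⇒ D and false ⇒ not D and false ⇒ not true and false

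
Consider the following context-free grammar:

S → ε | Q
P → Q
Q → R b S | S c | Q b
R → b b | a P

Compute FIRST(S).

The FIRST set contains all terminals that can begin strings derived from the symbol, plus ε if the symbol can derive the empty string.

We compute FIRST(S) using the standard algorithm.
FIRST(P) = {a, b, c}
FIRST(Q) = {a, b, c}
FIRST(R) = {a, b}
FIRST(S) = {a, b, c, ε}
Therefore, FIRST(S) = {a, b, c, ε}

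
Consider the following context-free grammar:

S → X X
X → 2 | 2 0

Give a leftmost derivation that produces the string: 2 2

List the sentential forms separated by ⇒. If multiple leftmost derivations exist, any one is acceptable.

S ⇒ X X ⇒ 2 X ⇒ 2 2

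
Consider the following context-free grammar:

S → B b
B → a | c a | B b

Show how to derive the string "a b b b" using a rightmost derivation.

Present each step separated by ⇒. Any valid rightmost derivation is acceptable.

S ⇒ B b ⇒ B b b ⇒ B b b b ⇒ a b b b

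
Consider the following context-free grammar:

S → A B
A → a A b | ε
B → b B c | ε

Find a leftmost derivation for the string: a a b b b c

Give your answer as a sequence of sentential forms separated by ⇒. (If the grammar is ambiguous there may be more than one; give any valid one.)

S ⇒ A B ⇒ a A b B ⇒ a a A b b B ⇒ a a b b B ⇒ a a b b b B c ⇒ a a b b b c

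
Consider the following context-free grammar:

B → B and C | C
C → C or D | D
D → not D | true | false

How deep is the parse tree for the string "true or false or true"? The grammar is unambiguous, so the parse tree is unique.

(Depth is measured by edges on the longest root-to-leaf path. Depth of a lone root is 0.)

5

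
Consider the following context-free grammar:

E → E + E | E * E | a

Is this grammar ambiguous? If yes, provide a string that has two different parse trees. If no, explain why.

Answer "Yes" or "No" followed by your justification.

Yes - the string 'a * a + a + a' has two distinct leftmost derivations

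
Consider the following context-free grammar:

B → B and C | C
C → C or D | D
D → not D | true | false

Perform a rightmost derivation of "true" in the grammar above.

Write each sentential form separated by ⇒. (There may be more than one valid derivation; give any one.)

B ⇒ C ⇒ D ⇒ true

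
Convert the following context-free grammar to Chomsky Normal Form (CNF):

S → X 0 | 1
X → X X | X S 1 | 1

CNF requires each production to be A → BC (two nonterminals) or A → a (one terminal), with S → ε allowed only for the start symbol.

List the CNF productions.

T0 → 0; S → 1; T1 → 1; X → 1; S → X T0; X → X X; X → X X0; X0 → S T1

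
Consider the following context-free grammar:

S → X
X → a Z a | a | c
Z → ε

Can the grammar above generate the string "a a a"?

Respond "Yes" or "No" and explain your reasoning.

No - no valid derivation exists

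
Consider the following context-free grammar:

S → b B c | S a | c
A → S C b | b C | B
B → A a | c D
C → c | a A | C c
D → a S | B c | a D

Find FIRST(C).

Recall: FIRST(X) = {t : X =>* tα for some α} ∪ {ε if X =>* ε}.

We compute FIRST(C) using the standard algorithm.
FIRST(A) = {b, c}
FIRST(B) = {b, c}
FIRST(C) = {a, c}
FIRST(D) = {a, b, c}
FIRST(S) = {b, c}
Therefore, FIRST(C) = {a, c}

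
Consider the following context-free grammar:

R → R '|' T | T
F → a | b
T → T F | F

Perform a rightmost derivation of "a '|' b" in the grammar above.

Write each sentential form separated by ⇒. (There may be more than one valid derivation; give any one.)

R ⇒ R '|' T ⇒ R '|' F ⇒ R '|' b ⇒ T '|' b ⇒ F '|' b ⇒ a '|' b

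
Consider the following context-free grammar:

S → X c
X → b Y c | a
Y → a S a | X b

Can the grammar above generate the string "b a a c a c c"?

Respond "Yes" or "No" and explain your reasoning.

Yes - a valid derivation exists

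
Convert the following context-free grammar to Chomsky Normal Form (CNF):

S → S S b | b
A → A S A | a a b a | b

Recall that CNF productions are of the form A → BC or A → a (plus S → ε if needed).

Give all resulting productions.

TB → b; S → b; TA → a; A → b; S → S X0; X0 → S TB; A → A X1; X1 → S A; A → TA X2; X2 → TA X3; X3 → TB TA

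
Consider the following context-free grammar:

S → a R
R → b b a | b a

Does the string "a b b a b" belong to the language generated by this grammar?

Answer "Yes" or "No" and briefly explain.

No - no valid derivation exists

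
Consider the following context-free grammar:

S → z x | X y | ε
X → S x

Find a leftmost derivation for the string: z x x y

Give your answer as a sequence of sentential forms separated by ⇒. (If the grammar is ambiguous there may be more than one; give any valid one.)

S ⇒ X y ⇒ S x y ⇒ z x x y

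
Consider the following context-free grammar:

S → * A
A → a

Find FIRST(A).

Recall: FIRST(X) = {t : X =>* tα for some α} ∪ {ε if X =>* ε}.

We compute FIRST(A) using the standard algorithm.
FIRST(A) = {a}
FIRST(S) = {*}
Therefore, FIRST(A) = {a}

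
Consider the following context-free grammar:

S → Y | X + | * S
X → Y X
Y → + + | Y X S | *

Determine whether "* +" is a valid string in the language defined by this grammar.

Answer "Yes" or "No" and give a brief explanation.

No - no valid derivation exists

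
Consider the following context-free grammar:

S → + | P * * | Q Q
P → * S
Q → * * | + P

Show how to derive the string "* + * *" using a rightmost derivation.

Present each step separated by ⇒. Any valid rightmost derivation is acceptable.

S ⇒ P * * ⇒ * S * * ⇒ * + * *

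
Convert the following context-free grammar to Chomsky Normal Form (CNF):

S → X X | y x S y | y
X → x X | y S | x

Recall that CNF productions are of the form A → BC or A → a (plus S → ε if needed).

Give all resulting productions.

TY → y; TX → x; S → y; X → x; S → X X; S → TY X0; X0 → TX X1; X1 → S TY; X → TX X; X → TY S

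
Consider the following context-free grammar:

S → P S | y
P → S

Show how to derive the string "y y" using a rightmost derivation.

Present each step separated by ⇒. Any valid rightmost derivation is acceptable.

S ⇒ P S ⇒ P y ⇒ S y ⇒ y y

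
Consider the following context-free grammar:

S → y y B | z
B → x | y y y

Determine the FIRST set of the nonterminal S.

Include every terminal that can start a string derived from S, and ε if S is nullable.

We compute FIRST(S) using the standard algorithm.
FIRST(B) = {x, y}
FIRST(S) = {y, z}
Therefore, FIRST(S) = {y, z}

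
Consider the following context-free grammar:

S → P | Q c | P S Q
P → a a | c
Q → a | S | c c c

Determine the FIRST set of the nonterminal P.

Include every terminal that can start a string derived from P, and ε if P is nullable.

We compute FIRST(P) using the standard algorithm.
FIRST(P) = {a, c}
FIRST(Q) = {a, c}
FIRST(S) = {a, c}
Therefore, FIRST(P) = {a, c}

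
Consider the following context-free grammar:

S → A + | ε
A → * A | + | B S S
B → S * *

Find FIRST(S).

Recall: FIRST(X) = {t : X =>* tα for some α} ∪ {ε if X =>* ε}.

We compute FIRST(S) using the standard algorithm.
FIRST(A) = {*, +}
FIRST(B) = {*, +}
FIRST(S) = {*, +, ε}
Therefore, FIRST(S) = {*, +, ε}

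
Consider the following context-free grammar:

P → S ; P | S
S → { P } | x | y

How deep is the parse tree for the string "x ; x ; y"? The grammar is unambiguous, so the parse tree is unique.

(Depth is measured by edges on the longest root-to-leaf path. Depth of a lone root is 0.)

4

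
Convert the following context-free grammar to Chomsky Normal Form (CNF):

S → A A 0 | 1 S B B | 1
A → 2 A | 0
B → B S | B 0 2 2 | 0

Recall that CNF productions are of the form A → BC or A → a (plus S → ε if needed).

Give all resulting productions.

T0 → 0; T1 → 1; S → 1; T2 → 2; A → 0; B → 0; S → A X0; X0 → A T0; S → T1 X1; X1 → S X2; X2 → B B; A → T2 A; B → B S; B → B X3; X3 → T0 X4; X4 → T2 T2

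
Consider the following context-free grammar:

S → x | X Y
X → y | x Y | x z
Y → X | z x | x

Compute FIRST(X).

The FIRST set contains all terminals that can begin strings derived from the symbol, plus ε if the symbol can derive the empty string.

We compute FIRST(X) using the standard algorithm.
FIRST(S) = {x, y}
FIRST(X) = {x, y}
FIRST(Y) = {x, y, z}
Therefore, FIRST(X) = {x, y}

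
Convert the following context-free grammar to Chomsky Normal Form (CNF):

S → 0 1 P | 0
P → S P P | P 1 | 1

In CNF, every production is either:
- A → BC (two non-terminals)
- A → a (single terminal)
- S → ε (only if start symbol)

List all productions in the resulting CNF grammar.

T0 → 0; T1 → 1; S → 0; P → 1; S → T0 X0; X0 → T1 P; P → S X1; X1 → P P; P → P T1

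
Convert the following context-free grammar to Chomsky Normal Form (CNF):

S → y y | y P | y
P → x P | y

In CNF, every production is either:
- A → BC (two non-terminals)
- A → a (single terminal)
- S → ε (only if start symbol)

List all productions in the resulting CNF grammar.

TY → y; S → y; TX → x; P → y; S → TY TY; S → TY P; P → TX P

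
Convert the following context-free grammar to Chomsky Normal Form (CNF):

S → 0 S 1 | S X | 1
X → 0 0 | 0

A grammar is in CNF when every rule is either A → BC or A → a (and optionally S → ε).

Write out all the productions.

T0 → 0; T1 → 1; S → 1; X → 0; S → T0 X0; X0 → S T1; S → S X; X → T0 T0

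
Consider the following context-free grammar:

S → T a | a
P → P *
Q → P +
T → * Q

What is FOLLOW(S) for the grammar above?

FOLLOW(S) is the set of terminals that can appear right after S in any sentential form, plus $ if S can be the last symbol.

We compute FOLLOW(S) using the standard algorithm.
FOLLOW(S) starts with {$}.
FIRST(P) = {}
FIRST(Q) = {}
FIRST(S) = {*, a}
FIRST(T) = {*}
FOLLOW(P) = {*, +}
FOLLOW(Q) = {a}
FOLLOW(S) = {$}
FOLLOW(T) = {a}
Therefore, FOLLOW(S) = {$}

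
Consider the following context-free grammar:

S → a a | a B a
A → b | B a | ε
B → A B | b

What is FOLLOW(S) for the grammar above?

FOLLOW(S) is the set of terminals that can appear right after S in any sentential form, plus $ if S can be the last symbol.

We compute FOLLOW(S) using the standard algorithm.
FOLLOW(S) starts with {$}.
FIRST(A) = {b, ε}
FIRST(B) = {b}
FIRST(S) = {a}
FOLLOW(A) = {b}
FOLLOW(B) = {a}
FOLLOW(S) = {$}
Therefore, FOLLOW(S) = {$}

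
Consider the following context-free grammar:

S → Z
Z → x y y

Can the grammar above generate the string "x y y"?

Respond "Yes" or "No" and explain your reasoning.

Yes - a valid derivation exists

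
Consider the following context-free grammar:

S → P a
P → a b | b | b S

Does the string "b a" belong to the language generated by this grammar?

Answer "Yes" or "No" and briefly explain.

Yes - a valid derivation exists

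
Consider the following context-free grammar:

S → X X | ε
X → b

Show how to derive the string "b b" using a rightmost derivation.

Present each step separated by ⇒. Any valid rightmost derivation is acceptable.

S ⇒ X X ⇒ X b ⇒ b b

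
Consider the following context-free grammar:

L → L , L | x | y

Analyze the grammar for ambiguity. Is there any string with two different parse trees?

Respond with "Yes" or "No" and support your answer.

Yes - the string 'y , x , y , y , x' has two distinct parse trees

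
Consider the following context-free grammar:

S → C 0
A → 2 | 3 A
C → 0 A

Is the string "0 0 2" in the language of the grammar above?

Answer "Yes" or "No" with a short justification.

No - no valid derivation exists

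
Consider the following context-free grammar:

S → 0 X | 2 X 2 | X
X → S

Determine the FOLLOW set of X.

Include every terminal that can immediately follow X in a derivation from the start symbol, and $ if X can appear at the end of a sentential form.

We compute FOLLOW(X) using the standard algorithm.
FOLLOW(S) starts with {$}.
FIRST(S) = {0, 2}
FIRST(X) = {0, 2}
FOLLOW(S) = {$, 2}
FOLLOW(X) = {$, 2}
Therefore, FOLLOW(X) = {$, 2}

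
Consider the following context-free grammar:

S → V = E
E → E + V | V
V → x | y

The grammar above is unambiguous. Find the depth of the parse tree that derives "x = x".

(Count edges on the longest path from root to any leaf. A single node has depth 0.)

3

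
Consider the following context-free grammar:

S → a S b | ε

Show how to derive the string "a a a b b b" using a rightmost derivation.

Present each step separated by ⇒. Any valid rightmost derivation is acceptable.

S ⇒ a S b ⇒ a a S b b ⇒ a a a S b b b ⇒ a a a b b b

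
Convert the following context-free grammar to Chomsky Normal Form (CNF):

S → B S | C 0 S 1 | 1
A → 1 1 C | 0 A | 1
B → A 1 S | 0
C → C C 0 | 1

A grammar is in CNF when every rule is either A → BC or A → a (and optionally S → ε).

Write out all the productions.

T0 → 0; T1 → 1; S → 1; A → 1; B → 0; C → 1; S → B S; S → C X0; X0 → T0 X1; X1 → S T1; A → T1 X2; X2 → T1 C; A → T0 A; B → A X3; X3 → T1 S; C → C X4; X4 → C T0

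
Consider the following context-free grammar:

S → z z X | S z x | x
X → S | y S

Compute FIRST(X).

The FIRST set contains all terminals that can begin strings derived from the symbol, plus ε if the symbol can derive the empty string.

We compute FIRST(X) using the standard algorithm.
FIRST(S) = {x, z}
FIRST(X) = {x, y, z}
Therefore, FIRST(X) = {x, y, z}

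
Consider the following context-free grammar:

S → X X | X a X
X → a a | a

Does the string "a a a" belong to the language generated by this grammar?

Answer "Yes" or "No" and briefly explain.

Yes - a valid derivation exists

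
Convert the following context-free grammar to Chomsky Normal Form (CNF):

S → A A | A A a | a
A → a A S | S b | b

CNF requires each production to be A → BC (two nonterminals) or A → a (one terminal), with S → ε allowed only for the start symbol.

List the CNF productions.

TA → a; S → a; TB → b; A → b; S → A A; S → A X0; X0 → A TA; A → TA X1; X1 → A S; A → S TB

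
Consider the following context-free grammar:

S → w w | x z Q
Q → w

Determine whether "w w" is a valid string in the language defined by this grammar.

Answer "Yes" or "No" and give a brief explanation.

Yes - a valid derivation exists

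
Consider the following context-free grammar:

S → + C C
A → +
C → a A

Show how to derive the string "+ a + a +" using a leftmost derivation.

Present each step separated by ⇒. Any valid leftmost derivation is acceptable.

S ⇒ + C C ⇒ + a A C ⇒ + a + C ⇒ + a + a A ⇒ + a + a +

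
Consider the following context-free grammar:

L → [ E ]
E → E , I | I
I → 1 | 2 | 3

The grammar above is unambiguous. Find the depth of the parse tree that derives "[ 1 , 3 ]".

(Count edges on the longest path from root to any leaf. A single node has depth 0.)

4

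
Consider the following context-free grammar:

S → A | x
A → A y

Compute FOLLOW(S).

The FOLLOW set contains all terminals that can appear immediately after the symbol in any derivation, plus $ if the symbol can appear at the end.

We compute FOLLOW(S) using the standard algorithm.
FOLLOW(S) starts with {$}.
FIRST(A) = {}
FIRST(S) = {x}
FOLLOW(A) = {$, y}
FOLLOW(S) = {$}
Therefore, FOLLOW(S) = {$}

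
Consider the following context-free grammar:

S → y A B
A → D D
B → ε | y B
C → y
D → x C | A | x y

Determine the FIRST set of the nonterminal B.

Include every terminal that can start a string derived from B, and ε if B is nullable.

We compute FIRST(B) using the standard algorithm.
FIRST(A) = {x}
FIRST(B) = {y, ε}
FIRST(C) = {y}
FIRST(D) = {x}
FIRST(S) = {y}
Therefore, FIRST(B) = {y, ε}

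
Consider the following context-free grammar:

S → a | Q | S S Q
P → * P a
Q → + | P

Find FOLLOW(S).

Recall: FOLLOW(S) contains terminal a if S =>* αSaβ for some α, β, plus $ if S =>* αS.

We compute FOLLOW(S) using the standard algorithm.
FOLLOW(S) starts with {$}.
FIRST(P) = {*}
FIRST(Q) = {*, +}
FIRST(S) = {*, +, a}
FOLLOW(P) = {$, *, +, a}
FOLLOW(Q) = {$, *, +, a}
FOLLOW(S) = {$, *, +, a}
Therefore, FOLLOW(S) = {$, *, +, a}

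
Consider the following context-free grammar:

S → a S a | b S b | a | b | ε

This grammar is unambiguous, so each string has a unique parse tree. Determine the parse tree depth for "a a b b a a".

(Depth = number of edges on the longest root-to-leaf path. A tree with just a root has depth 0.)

4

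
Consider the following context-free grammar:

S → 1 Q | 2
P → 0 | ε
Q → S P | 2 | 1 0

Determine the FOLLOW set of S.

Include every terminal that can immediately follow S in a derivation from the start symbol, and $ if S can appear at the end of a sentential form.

We compute FOLLOW(S) using the standard algorithm.
FOLLOW(S) starts with {$}.
FIRST(P) = {0, ε}
FIRST(Q) = {1, 2}
FIRST(S) = {1, 2}
FOLLOW(P) = {$, 0}
FOLLOW(Q) = {$, 0}
FOLLOW(S) = {$, 0}
Therefore, FOLLOW(S) = {$, 0}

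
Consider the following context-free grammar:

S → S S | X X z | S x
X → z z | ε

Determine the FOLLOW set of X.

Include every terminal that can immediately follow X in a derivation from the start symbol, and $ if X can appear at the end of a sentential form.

We compute FOLLOW(X) using the standard algorithm.
FOLLOW(S) starts with {$}.
FIRST(S) = {z}
FIRST(X) = {z, ε}
FOLLOW(S) = {$, x, z}
FOLLOW(X) = {z}
Therefore, FOLLOW(X) = {z}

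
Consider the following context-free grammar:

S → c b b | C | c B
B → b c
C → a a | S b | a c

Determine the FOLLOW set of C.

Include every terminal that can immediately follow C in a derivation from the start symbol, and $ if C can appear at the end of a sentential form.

We compute FOLLOW(C) using the standard algorithm.
FOLLOW(S) starts with {$}.
FIRST(B) = {b}
FIRST(C) = {a, c}
FIRST(S) = {a, c}
FOLLOW(B) = {$, b}
FOLLOW(C) = {$, b}
FOLLOW(S) = {$, b}
Therefore, FOLLOW(C) = {$, b}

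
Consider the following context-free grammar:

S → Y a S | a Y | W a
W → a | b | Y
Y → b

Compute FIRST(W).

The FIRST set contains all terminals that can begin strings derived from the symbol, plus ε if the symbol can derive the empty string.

We compute FIRST(W) using the standard algorithm.
FIRST(S) = {a, b}
FIRST(W) = {a, b}
FIRST(Y) = {b}
Therefore, FIRST(W) = {a, b}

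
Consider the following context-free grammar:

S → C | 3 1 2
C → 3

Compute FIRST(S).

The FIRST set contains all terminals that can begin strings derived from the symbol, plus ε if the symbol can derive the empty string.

We compute FIRST(S) using the standard algorithm.
FIRST(C) = {3}
FIRST(S) = {3}
Therefore, FIRST(S) = {3}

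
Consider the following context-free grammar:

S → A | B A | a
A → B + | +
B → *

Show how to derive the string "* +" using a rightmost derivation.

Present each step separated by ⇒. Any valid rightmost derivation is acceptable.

S ⇒ A ⇒ B + ⇒ * +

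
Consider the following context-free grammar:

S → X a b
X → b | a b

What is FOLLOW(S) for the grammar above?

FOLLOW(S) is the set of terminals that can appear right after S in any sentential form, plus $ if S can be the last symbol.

We compute FOLLOW(S) using the standard algorithm.
FOLLOW(S) starts with {$}.
FIRST(S) = {a, b}
FIRST(X) = {a, b}
FOLLOW(S) = {$}
FOLLOW(X) = {a}
Therefore, FOLLOW(S) = {$}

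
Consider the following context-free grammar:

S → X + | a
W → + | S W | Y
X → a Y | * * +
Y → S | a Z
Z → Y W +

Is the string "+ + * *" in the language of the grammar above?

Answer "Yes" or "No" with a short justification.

No - no valid derivation exists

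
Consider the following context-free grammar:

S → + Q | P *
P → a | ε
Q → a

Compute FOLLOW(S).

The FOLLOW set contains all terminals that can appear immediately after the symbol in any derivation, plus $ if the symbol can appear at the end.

We compute FOLLOW(S) using the standard algorithm.
FOLLOW(S) starts with {$}.
FIRST(P) = {a, ε}
FIRST(Q) = {a}
FIRST(S) = {*, +, a}
FOLLOW(P) = {*}
FOLLOW(Q) = {$}
FOLLOW(S) = {$}
Therefore, FOLLOW(S) = {$}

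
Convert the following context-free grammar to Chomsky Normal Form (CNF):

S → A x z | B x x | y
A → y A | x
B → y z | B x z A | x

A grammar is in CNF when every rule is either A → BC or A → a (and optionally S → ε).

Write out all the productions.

TX → x; TZ → z; S → y; TY → y; A → x; B → x; S → A X0; X0 → TX TZ; S → B X1; X1 → TX TX; A → TY A; B → TY TZ; B → B X2; X2 → TX X3; X3 → TZ A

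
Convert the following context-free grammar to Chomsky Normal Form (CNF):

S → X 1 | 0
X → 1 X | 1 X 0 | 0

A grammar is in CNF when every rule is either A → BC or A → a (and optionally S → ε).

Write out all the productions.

T1 → 1; S → 0; T0 → 0; X → 0; S → X T1; X → T1 X; X → T1 X0; X0 → X T0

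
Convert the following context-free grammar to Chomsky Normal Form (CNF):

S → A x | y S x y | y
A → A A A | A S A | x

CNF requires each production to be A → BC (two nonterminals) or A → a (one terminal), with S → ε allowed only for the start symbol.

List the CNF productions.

TX → x; TY → y; S → y; A → x; S → A TX; S → TY X0; X0 → S X1; X1 → TX TY; A → A X2; X2 → A A; A → A X3; X3 → S A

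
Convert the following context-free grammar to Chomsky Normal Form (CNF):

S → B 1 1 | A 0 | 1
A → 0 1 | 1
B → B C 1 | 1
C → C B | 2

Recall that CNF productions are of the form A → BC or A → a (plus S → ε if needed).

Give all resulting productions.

T1 → 1; T0 → 0; S → 1; A → 1; B → 1; C → 2; S → B X0; X0 → T1 T1; S → A T0; A → T0 T1; B → B X1; X1 → C T1; C → C B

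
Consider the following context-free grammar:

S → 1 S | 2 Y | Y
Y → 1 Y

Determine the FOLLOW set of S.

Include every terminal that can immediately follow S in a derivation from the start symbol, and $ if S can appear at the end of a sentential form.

We compute FOLLOW(S) using the standard algorithm.
FOLLOW(S) starts with {$}.
FIRST(S) = {1, 2}
FIRST(Y) = {1}
FOLLOW(S) = {$}
FOLLOW(Y) = {$}
Therefore, FOLLOW(S) = {$}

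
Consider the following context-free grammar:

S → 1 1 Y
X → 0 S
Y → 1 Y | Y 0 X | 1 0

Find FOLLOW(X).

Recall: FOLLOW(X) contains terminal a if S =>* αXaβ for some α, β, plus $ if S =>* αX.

We compute FOLLOW(X) using the standard algorithm.
FOLLOW(S) starts with {$}.
FIRST(S) = {1}
FIRST(X) = {0}
FIRST(Y) = {1}
FOLLOW(S) = {$, 0}
FOLLOW(X) = {$, 0}
FOLLOW(Y) = {$, 0}
Therefore, FOLLOW(X) = {$, 0}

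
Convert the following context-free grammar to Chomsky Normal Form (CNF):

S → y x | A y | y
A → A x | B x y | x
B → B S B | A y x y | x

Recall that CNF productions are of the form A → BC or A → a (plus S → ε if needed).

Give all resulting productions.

TY → y; TX → x; S → y; A → x; B → x; S → TY TX; S → A TY; A → A TX; A → B X0; X0 → TX TY; B → B X1; X1 → S B; B → A X2; X2 → TY X3; X3 → TX TY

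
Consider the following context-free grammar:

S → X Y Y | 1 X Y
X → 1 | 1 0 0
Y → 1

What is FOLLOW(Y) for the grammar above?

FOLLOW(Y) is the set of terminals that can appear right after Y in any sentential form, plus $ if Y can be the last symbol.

We compute FOLLOW(Y) using the standard algorithm.
FOLLOW(S) starts with {$}.
FIRST(S) = {1}
FIRST(X) = {1}
FIRST(Y) = {1}
FOLLOW(S) = {$}
FOLLOW(X) = {1}
FOLLOW(Y) = {$, 1}
Therefore, FOLLOW(Y) = {$, 1}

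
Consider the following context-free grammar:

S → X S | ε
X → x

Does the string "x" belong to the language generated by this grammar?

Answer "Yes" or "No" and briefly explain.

Yes - a valid derivation exists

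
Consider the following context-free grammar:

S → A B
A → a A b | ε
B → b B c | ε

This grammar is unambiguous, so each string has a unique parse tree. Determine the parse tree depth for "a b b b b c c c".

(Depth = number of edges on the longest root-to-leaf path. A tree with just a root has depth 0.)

5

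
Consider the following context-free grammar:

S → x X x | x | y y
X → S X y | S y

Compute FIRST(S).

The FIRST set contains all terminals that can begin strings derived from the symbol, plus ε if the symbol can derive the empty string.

We compute FIRST(S) using the standard algorithm.
FIRST(S) = {x, y}
FIRST(X) = {x, y}
Therefore, FIRST(S) = {x, y}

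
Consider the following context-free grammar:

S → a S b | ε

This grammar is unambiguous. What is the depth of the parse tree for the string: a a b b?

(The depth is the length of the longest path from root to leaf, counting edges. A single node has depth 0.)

3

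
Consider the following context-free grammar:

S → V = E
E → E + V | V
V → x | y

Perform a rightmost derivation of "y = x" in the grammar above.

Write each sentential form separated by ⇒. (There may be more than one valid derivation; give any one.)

S ⇒ V = E ⇒ V = V ⇒ V = x ⇒ y = x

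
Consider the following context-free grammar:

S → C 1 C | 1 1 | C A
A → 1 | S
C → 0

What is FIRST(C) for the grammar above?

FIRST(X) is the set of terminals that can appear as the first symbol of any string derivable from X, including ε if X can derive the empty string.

We compute FIRST(C) using the standard algorithm.
FIRST(A) = {0, 1}
FIRST(C) = {0}
FIRST(S) = {0, 1}
Therefore, FIRST(C) = {0}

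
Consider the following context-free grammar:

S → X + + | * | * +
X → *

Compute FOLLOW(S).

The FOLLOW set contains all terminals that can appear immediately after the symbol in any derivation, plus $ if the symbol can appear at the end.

We compute FOLLOW(S) using the standard algorithm.
FOLLOW(S) starts with {$}.
FIRST(S) = {*}
FIRST(X) = {*}
FOLLOW(S) = {$}
FOLLOW(X) = {+}
Therefore, FOLLOW(S) = {$}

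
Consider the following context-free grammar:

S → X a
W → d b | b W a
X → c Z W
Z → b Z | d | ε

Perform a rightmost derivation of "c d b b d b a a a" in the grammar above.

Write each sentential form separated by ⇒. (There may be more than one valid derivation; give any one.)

S ⇒ X a ⇒ c Z W a ⇒ c Z b W a a ⇒ c Z b b W a a a ⇒ c Z b b d b a a a ⇒ c d b b d b a a a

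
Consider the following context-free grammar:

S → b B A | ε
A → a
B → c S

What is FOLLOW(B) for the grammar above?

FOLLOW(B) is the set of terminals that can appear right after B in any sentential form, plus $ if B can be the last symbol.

We compute FOLLOW(B) using the standard algorithm.
FOLLOW(S) starts with {$}.
FIRST(A) = {a}
FIRST(B) = {c}
FIRST(S) = {b, ε}
FOLLOW(A) = {$, a}
FOLLOW(B) = {a}
FOLLOW(S) = {$, a}
Therefore, FOLLOW(B) = {a}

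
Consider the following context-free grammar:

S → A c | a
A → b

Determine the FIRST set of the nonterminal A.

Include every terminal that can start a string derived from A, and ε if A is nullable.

We compute FIRST(A) using the standard algorithm.
FIRST(A) = {b}
FIRST(S) = {a, b}
Therefore, FIRST(A) = {b}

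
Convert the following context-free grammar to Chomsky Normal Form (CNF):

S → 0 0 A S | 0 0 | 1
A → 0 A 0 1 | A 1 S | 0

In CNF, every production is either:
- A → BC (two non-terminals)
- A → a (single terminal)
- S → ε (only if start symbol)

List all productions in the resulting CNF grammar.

T0 → 0; S → 1; T1 → 1; A → 0; S → T0 X0; X0 → T0 X1; X1 → A S; S → T0 T0; A → T0 X2; X2 → A X3; X3 → T0 T1; A → A X4; X4 → T1 S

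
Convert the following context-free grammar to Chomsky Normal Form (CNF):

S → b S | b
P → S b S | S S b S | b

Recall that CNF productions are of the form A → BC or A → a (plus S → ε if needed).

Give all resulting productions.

TB → b; S → b; P → b; S → TB S; P → S X0; X0 → TB S; P → S X1; X1 → S X2; X2 → TB S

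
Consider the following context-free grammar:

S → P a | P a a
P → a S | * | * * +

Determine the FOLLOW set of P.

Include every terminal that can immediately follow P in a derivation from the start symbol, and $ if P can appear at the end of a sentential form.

We compute FOLLOW(P) using the standard algorithm.
FOLLOW(S) starts with {$}.
FIRST(P) = {*, a}
FIRST(S) = {*, a}
FOLLOW(P) = {a}
FOLLOW(S) = {$, a}
Therefore, FOLLOW(P) = {a}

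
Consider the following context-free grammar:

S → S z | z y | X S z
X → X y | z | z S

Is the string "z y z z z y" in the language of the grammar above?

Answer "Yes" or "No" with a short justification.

No - no valid derivation exists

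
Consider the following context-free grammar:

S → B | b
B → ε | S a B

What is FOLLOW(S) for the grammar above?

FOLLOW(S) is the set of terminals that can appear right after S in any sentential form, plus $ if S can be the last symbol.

We compute FOLLOW(S) using the standard algorithm.
FOLLOW(S) starts with {$}.
FIRST(B) = {a, b, ε}
FIRST(S) = {a, b, ε}
FOLLOW(B) = {$, a}
FOLLOW(S) = {$, a}
Therefore, FOLLOW(S) = {$, a}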